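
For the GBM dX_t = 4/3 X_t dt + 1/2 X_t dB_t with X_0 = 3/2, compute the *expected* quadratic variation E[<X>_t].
E[<X>_t] = 27*exp(35*t/12)/140 - 27/140

<X>_t = int_0^t ((1/2) * X_s)^2 ds. Taking expectation inside the integral: E[<X>_t] = (1/2)^2 * int_0^t E[X_s^2] ds. For GBM, E[X_s^2] = x_0^2 * exp((2 mu + sigma^2) s). Integrating:
  E[<X>_t] = (1/2)^2 * (3/2)^2 * (exp((2*(4/3) + (1/2)^2) t) - 1) / (2*(4/3) + (1/2)^2)
           = (1/2)^2 * (3/2)^2 * (exp((35/12) t) - 1) / (35/12) = 27*exp(35*t/12)/140 - 27/140.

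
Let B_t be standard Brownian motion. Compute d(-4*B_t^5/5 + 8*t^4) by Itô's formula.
d(-4*B_t^5/5 + 8*t^4) = (-8*B_t^3 + 32*t^3) dt + (-4*B_t^4) dB_t

Itô's formula for f(t, x): d f(t, B_t) = (f_t + (1/2) f_xx) dt + f_x dB_t. Compute partials of f(t, x) = 8*t^4 - 4*x^5/5:
  f_t(t,x)  = 32*t^3
  f_x(t,x)  = -4*x^4
  f_xx(t,x) = -16*x^3
Assemble drift = f_t + (1/2) f_xx = 32*t^3 - 8*x^3 and diffusion = f_x = -4*x^4. Substituting x = B_t:
  d(-4*B_t^5/5 + 8*t^4) = (-8*B_t^3 + 32*t^3) dt + (-4*B_t^4) dB_t.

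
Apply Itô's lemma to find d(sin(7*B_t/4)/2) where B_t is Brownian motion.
d(sin(7*B_t/4)/2) = (-49*sin(7*B_t/4)/64) dt + (7*cos(7*B_t/4)/8) dB_t

Itô's formula for f(B_t) gives d f(B_t) = f'(B_t) dB_t + (1/2) f''(B_t) dt. Compute derivatives of f(x) = sin(7*x/4)/2:
  f'(x)  = 7*cos(7*x/4)/8
  f''(x) = -49*sin(7*x/4)/32
Substitute x = B_t and multiply the f'' term by 1/2:
  drift     = (1/2) * (-49*sin(7*x/4)/32) evaluated at B_t = -49*sin(7*B_t/4)/64
  diffusion = (7*cos(7*x/4)/8) evaluated at B_t = 7*cos(7*B_t/4)/8
Therefore d(sin(7*B_t/4)/2) = (-49*sin(7*B_t/4)/64) dt + (7*cos(7*B_t/4)/8) dB_t.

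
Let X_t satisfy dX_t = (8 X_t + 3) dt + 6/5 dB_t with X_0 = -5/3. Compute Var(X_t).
Var(X_t) = 9*exp(16*t)/100 - 9/100

The variance V(t) = Var(X_t) satisfies V'(t) = 2 a V(t) + c^2 with V(0) = 0 (drift coefficient is linear in X, diffusion is constant). With a = 8, c = 6/5, the solution is
  V(t) = (c^2 / (2 a)) * (exp(2 a t) - 1)
       = ((6/5)^2 / (2*8)) * (exp(16 t) - 1)
       = 9*exp(16*t)/100 - 9/100.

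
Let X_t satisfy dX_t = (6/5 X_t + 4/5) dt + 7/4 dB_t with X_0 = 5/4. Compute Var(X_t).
Var(X_t) = 245*exp(12*t/5)/192 - 245/192

The variance V(t) = Var(X_t) satisfies V'(t) = 2 a V(t) + c^2 with V(0) = 0 (drift coefficient is linear in X, diffusion is constant). With a = 6/5, c = 7/4, the solution is
  V(t) = (c^2 / (2 a)) * (exp(2 a t) - 1)
       = ((7/4)^2 / (2*(6/5))) * (exp((12/5) t) - 1)
       = 245*exp(12*t/5)/192 - 245/192.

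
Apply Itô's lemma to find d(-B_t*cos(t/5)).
d(-B_t*cos(t/5)) = (B_t*sin(t/5)/5) dt + (-cos(t/5)) dB_t

Itô's formula for f(t, x): d f(t, B_t) = (f_t + (1/2) f_xx) dt + f_x dB_t. Compute partials of f(t, x) = -x*cos(t/5):
  f_t(t,x)  = x*sin(t/5)/5
  f_x(t,x)  = -cos(t/5)
  f_xx(t,x) = 0
Assemble drift = f_t + (1/2) f_xx = x*sin(t/5)/5 and diffusion = f_x = -cos(t/5). Substituting x = B_t:
  d(-B_t*cos(t/5)) = (B_t*sin(t/5)/5) dt + (-cos(t/5)) dB_t.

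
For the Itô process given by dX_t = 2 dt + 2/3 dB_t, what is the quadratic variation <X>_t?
<X>_t = 4*t/9

For an Itô process dX_t = a(t) dt + b(t) dB_t, the quadratic variation is <X>_t = int_0^t b(s)^2 ds (the drift term does not contribute). Here b(s) = 2/3, so
  b(s)^2 = 4/9.
Integrating from 0 to t:
  <X>_t = int_0^t (4/9) ds = 4*t/9.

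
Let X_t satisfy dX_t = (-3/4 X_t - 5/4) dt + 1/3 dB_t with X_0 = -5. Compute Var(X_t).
Var(X_t) = 2/27 - 2*exp(-3*t/2)/27

The variance V(t) = Var(X_t) satisfies V'(t) = 2 a V(t) + c^2 with V(0) = 0 (drift coefficient is linear in X, diffusion is constant). With a = -3/4, c = 1/3, the solution is
  V(t) = (c^2 / (2 a)) * (exp(2 a t) - 1)
       = ((1/3)^2 / (2*(-3/4))) * (exp((-3/2) t) - 1)
       = 2/27 - 2*exp(-3*t/2)/27.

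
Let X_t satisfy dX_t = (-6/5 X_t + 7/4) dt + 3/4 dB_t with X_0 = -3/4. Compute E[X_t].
E[X_t] = 35/24 - 53*exp(-6*t/5)/24

Taking expectations and using E[dB_t] = 0, the mean m(t) = E[X_t] satisfies the ODE m'(t) = a m(t) + b with m(0) = x_0. With a = -6/5, b = 7/4, x_0 = -3/4, the solution is
  m(t) = x_0 * exp(a t) + (b/a) * (exp(a t) - 1)
       = (-3/4) * exp((-6/5) t) + ((7/4)/(-6/5)) * (exp((-6/5) t) - 1)
       = 35/24 - 53*exp(-6*t/5)/24.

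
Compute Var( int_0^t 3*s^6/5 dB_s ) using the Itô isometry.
Var = 9*t^13/325

The Itô integral of a deterministic integrand f(s) has mean 0 because each increment f(s) * (B_{s+ds} - B_s) has mean 0. By the Itô isometry:
  Var( int_0^t f(s) dB_s ) = E[ (int_0^t f(s) dB_s)^2 ] = int_0^t f(s)^2 ds.
Here f(s) = 3*s^6/5, so f(s)^2 = 9*s^12/25. Integrate:
  int_0^t (9*s^12/25) ds = 9*t^13/325.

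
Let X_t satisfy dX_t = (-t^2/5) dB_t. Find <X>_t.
<X>_t = t^5/125

For an Itô process dX_t = a(t) dt + b(t) dB_t, the quadratic variation is <X>_t = int_0^t b(s)^2 ds (the drift term does not contribute). Here b(s) = -s^2/5, so
  b(s)^2 = s^4/25.
Integrating from 0 to t:
  <X>_t = int_0^t (s^4/25) ds = t^5/125.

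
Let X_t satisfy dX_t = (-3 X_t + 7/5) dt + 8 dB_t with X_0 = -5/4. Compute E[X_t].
E[X_t] = 7/15 - 103*exp(-3*t)/60

Taking expectations and using E[dB_t] = 0, the mean m(t) = E[X_t] satisfies the ODE m'(t) = a m(t) + b with m(0) = x_0. With a = -3, b = 7/5, x_0 = -5/4, the solution is
  m(t) = x_0 * exp(a t) + (b/a) * (exp(a t) - 1)
       = (-5/4) * exp((-3) t) + ((7/5)/(-3)) * (exp((-3) t) - 1)
       = 7/15 - 103*exp(-3*t)/60.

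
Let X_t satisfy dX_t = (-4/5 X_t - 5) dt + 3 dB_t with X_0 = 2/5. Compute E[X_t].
E[X_t] = -25/4 + 133*exp(-4*t/5)/20

Taking expectations and using E[dB_t] = 0, the mean m(t) = E[X_t] satisfies the ODE m'(t) = a m(t) + b with m(0) = x_0. With a = -4/5, b = -5, x_0 = 2/5, the solution is
  m(t) = x_0 * exp(a t) + (b/a) * (exp(a t) - 1)
       = (2/5) * exp((-4/5) t) + ((-5)/(-4/5)) * (exp((-4/5) t) - 1)
       = -25/4 + 133*exp(-4*t/5)/20.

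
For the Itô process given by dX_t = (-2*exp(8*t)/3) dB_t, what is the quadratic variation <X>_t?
<X>_t = exp(16*t)/36 - 1/36

For an Itô process dX_t = a(t) dt + b(t) dB_t, the quadratic variation is <X>_t = int_0^t b(s)^2 ds (the drift term does not contribute). Here b(s) = -2*exp(8*s)/3, so
  b(s)^2 = 4*exp(16*s)/9.
Integrating from 0 to t:
  <X>_t = int_0^t (4*exp(16*s)/9) ds = exp(16*t)/36 - 1/36.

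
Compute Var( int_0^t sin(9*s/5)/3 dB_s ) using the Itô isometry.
Var = t/18 - 5*sin(18*t/5)/324

The Itô integral of a deterministic integrand f(s) has mean 0 because each increment f(s) * (B_{s+ds} - B_s) has mean 0. By the Itô isometry:
  Var( int_0^t f(s) dB_s ) = E[ (int_0^t f(s) dB_s)^2 ] = int_0^t f(s)^2 ds.
Here f(s) = sin(9*s/5)/3, so f(s)^2 = sin(9*s/5)^2/9. Integrate:
  int_0^t (sin(9*s/5)^2/9) ds = t/18 - 5*sin(18*t/5)/324.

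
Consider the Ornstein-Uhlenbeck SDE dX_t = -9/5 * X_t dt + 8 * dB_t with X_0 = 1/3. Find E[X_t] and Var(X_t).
E[X_t] = exp(-9*t/5)/3; Var(X_t) = 160/9 - 160*exp(-18*t/5)/9

The OU SDE dX = -theta X dt + sigma dB admits the integrating factor exp(theta t): d(exp(theta t) X_t) = sigma exp(theta t) dB_t. Integrating from 0 to t:
  X_t = x_0 * exp(-theta t) + sigma * int_0^t exp(-theta (t-s)) dB_s.
The Itô integral has mean 0 and (by the Itô isometry) variance sigma^2 * int_0^t exp(-2 theta (t - s)) ds = sigma^2 * (1 - exp(-2 theta t)) / (2 theta).
With theta = 9/5, sigma = 8, x_0 = 1/3:
  E[X_t] = 1/3 * exp(-9/5 t) = exp(-9*t/5)/3
  Var(X_t) = (8)^2 * (1 - exp(-2*9/5 t)) / (2 * 9/5) = 160/9 - 160*exp(-18*t/5)/9.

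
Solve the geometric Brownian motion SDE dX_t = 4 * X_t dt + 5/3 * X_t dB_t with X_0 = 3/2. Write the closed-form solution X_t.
X_t = 3/2 * exp((47/18) * t + (5/3) * B_t)

For GBM dX = mu X dt + sigma X dB with X_0 = x_0, apply Itô to Y = log X: dY = (mu - sigma^2/2) dt + sigma dB, so Y_t = log(x_0) + (mu - sigma^2/2) t + sigma B_t and hence X_t = x_0 * exp((mu - sigma^2/2) t + sigma B_t).
With mu = 4, sigma = 5/3, x_0 = 3/2, this gives:
  X_t = 3/2 * exp((47/18) * t + (5/3) * B_t).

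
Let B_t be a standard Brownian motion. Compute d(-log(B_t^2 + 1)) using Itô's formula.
d(-log(B_t^2 + 1)) = ((B_t^2 - 1)/(B_t^2 + 1)^2) dt + (-2*B_t/(B_t^2 + 1)) dB_t

Itô's formula for f(B_t) gives d f(B_t) = f'(B_t) dB_t + (1/2) f''(B_t) dt. Compute derivatives of f(x) = -log(x^2 + 1):
  f'(x)  = -2*x/(x^2 + 1)
  f''(x) = 2*(x^2 - 1)/(x^2 + 1)^2
Substitute x = B_t and multiply the f'' term by 1/2:
  drift     = (1/2) * (2*(x^2 - 1)/(x^2 + 1)^2) evaluated at B_t = (B_t^2 - 1)/(B_t^2 + 1)^2
  diffusion = (-2*x/(x^2 + 1)) evaluated at B_t = -2*B_t/(B_t^2 + 1)
Therefore d(-log(B_t^2 + 1)) = ((B_t^2 - 1)/(B_t^2 + 1)^2) dt + (-2*B_t/(B_t^2 + 1)) dB_t.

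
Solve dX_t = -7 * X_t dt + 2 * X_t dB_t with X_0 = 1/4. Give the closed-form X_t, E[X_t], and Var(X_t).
X_t = 1/4 * exp((-9) t + (2) B_t); E[X_t] = exp(-7*t)/4; Var(X_t) = (exp(4*t) - 1)*exp(-14*t)/16

For GBM dX = mu X dt + sigma X dB with X_0 = x_0, apply Itô to Y = log X: dY = (mu - sigma^2/2) dt + sigma dB, so Y_t = log(x_0) + (mu - sigma^2/2) t + sigma B_t and hence X_t = x_0 * exp((mu - sigma^2/2) t + sigma B_t).
With mu = -7, sigma = 2, x_0 = 1/4, this gives:
  X_t = 1/4 * exp((-9) * t + (2) * B_t).
Since sigma*B_t ~ Normal(0, sigma^2 t), E[exp(sigma*B_t)] = exp(sigma^2 t / 2); so E[X_t] = x_0 * exp((mu - sigma^2/2) t) * exp(sigma^2 t / 2) = x_0 * exp(mu t) = exp(-7*t)/4.
Var(X_t) = E[X_t^2] - (E[X_t])^2 = x_0^2 * exp(2 mu t) * (exp(sigma^2 t) - 1) = (exp(4*t) - 1)*exp(-14*t)/16.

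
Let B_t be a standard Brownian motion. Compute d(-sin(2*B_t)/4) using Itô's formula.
d(-sin(2*B_t)/4) = (sin(2*B_t)/2) dt + (-cos(2*B_t)/2) dB_t

Itô's formula for f(B_t) gives d f(B_t) = f'(B_t) dB_t + (1/2) f''(B_t) dt. Compute derivatives of f(x) = -sin(2*x)/4:
  f'(x)  = -cos(2*x)/2
  f''(x) = sin(2*x)
Substitute x = B_t and multiply the f'' term by 1/2:
  drift     = (1/2) * (sin(2*x)) evaluated at B_t = sin(2*B_t)/2
  diffusion = (-cos(2*x)/2) evaluated at B_t = -cos(2*B_t)/2
Therefore d(-sin(2*B_t)/4) = (sin(2*B_t)/2) dt + (-cos(2*B_t)/2) dB_t.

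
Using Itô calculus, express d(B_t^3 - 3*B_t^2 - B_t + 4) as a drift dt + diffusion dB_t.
d(B_t^3 - 3*B_t^2 - B_t + 4) = (3*B_t - 3) dt + (3*B_t^2 - 6*B_t - 1) dB_t

Itô's formula for f(B_t) gives d f(B_t) = f'(B_t) dB_t + (1/2) f''(B_t) dt. Compute derivatives of f(x) = x^3 - 3*x^2 - x + 4:
  f'(x)  = 3*x^2 - 6*x - 1
  f''(x) = 6*x - 6
Substitute x = B_t and multiply the f'' term by 1/2:
  drift     = (1/2) * (6*x - 6) evaluated at B_t = 3*B_t - 3
  diffusion = (3*x^2 - 6*x - 1) evaluated at B_t = 3*B_t^2 - 6*B_t - 1
Therefore d(B_t^3 - 3*B_t^2 - B_t + 4) = (3*B_t - 3) dt + (3*B_t^2 - 6*B_t - 1) dB_t.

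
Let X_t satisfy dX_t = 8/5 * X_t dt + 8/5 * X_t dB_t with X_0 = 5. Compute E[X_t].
E[X_t] = 5*exp(8*t/5)

For GBM dX = mu X dt + sigma X dB with X_0 = x_0, apply Itô to Y = log X: dY = (mu - sigma^2/2) dt + sigma dB, so Y_t = log(x_0) + (mu - sigma^2/2) t + sigma B_t and hence X_t = x_0 * exp((mu - sigma^2/2) t + sigma B_t).
With mu = 8/5, sigma = 8/5, x_0 = 5, this gives:
  X_t = 5 * exp((8/25) * t + (8/5) * B_t).
Since sigma*B_t ~ Normal(0, sigma^2 t), E[exp(sigma*B_t)] = exp(sigma^2 t / 2); so E[X_t] = x_0 * exp((mu - sigma^2/2) t) * exp(sigma^2 t / 2) = x_0 * exp(mu t) = 5*exp(8*t/5).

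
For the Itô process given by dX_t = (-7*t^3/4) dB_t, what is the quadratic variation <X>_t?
<X>_t = 7*t^7/16

For an Itô process dX_t = a(t) dt + b(t) dB_t, the quadratic variation is <X>_t = int_0^t b(s)^2 ds (the drift term does not contribute). Here b(s) = -7*s^3/4, so
  b(s)^2 = 49*s^6/16.
Integrating from 0 to t:
  <X>_t = int_0^t (49*s^6/16) ds = 7*t^7/16.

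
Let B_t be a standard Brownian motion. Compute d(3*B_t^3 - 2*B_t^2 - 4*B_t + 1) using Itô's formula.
d(3*B_t^3 - 2*B_t^2 - 4*B_t + 1) = (9*B_t - 2) dt + (9*B_t^2 - 4*B_t - 4) dB_t

Itô's formula for f(B_t) gives d f(B_t) = f'(B_t) dB_t + (1/2) f''(B_t) dt. Compute derivatives of f(x) = 3*x^3 - 2*x^2 - 4*x + 1:
  f'(x)  = 9*x^2 - 4*x - 4
  f''(x) = 18*x - 4
Substitute x = B_t and multiply the f'' term by 1/2:
  drift     = (1/2) * (18*x - 4) evaluated at B_t = 9*B_t - 2
  diffusion = (9*x^2 - 4*x - 4) evaluated at B_t = 9*B_t^2 - 4*B_t - 4
Therefore d(3*B_t^3 - 2*B_t^2 - 4*B_t + 1) = (9*B_t - 2) dt + (9*B_t^2 - 4*B_t - 4) dB_t.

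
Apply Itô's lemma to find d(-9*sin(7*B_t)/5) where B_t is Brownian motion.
d(-9*sin(7*B_t)/5) = (441*sin(7*B_t)/10) dt + (-63*cos(7*B_t)/5) dB_t

Itô's formula for f(B_t) gives d f(B_t) = f'(B_t) dB_t + (1/2) f''(B_t) dt. Compute derivatives of f(x) = -9*sin(7*x)/5:
  f'(x)  = -63*cos(7*x)/5
  f''(x) = 441*sin(7*x)/5
Substitute x = B_t and multiply the f'' term by 1/2:
  drift     = (1/2) * (441*sin(7*x)/5) evaluated at B_t = 441*sin(7*B_t)/10
  diffusion = (-63*cos(7*x)/5) evaluated at B_t = -63*cos(7*B_t)/5
Therefore d(-9*sin(7*B_t)/5) = (441*sin(7*B_t)/10) dt + (-63*cos(7*B_t)/5) dB_t.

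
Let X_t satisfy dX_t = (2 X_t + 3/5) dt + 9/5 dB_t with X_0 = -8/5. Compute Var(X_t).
Var(X_t) = 81*exp(4*t)/100 - 81/100

The variance V(t) = Var(X_t) satisfies V'(t) = 2 a V(t) + c^2 with V(0) = 0 (drift coefficient is linear in X, diffusion is constant). With a = 2, c = 9/5, the solution is
  V(t) = (c^2 / (2 a)) * (exp(2 a t) - 1)
       = ((9/5)^2 / (2*2)) * (exp(4 t) - 1)
       = 81*exp(4*t)/100 - 81/100.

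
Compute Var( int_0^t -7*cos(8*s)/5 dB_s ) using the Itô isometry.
Var = 49*t/50 + 49*sin(8*t)*cos(8*t)/400

The Itô integral of a deterministic integrand f(s) has mean 0 because each increment f(s) * (B_{s+ds} - B_s) has mean 0. By the Itô isometry:
  Var( int_0^t f(s) dB_s ) = E[ (int_0^t f(s) dB_s)^2 ] = int_0^t f(s)^2 ds.
Here f(s) = -7*cos(8*s)/5, so f(s)^2 = 49*cos(8*s)^2/25. Integrate:
  int_0^t (49*cos(8*s)^2/25) ds = 49*t/50 + 49*sin(8*t)*cos(8*t)/400.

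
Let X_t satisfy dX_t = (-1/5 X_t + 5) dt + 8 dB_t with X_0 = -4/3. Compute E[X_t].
E[X_t] = 25 - 79*exp(-t/5)/3

Taking expectations and using E[dB_t] = 0, the mean m(t) = E[X_t] satisfies the ODE m'(t) = a m(t) + b with m(0) = x_0. With a = -1/5, b = 5, x_0 = -4/3, the solution is
  m(t) = x_0 * exp(a t) + (b/a) * (exp(a t) - 1)
       = (-4/3) * exp((-1/5) t) + (5/(-1/5)) * (exp((-1/5) t) - 1)
       = 25 - 79*exp(-t/5)/3.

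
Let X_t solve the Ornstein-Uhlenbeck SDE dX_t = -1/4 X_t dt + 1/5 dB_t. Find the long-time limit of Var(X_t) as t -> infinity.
lim Var(X_t) = 2/25

The OU SDE dX = -theta X dt + sigma dB admits the integrating factor exp(theta t): d(exp(theta t) X_t) = sigma exp(theta t) dB_t. Integrating from 0 to t gives X_t = x_0 * exp(-theta t) + sigma * int_0^t exp(-theta (t-s)) dB_s for any initial x_0. The Itô integral has variance (by the Itô isometry) sigma^2 * int_0^t exp(-2 theta (t - s)) ds = sigma^2 * (1 - exp(-2 theta t)) / (2 theta), independent of x_0.
With theta = 1/4, sigma = 1/5:
  Var(X_t) = (1/5)^2 * (1 - exp(-2*1/4 t)) / (2 * 1/4) = 2/25 - 2*exp(-t/2)/25.
As t -> infinity, exp(-2*1/4 t) -> 0, so the stationary variance is sigma^2 / (2 theta) = 2/25.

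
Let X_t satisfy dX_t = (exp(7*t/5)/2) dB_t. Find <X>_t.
<X>_t = 5*exp(14*t/5)/56 - 5/56

For an Itô process dX_t = a(t) dt + b(t) dB_t, the quadratic variation is <X>_t = int_0^t b(s)^2 ds (the drift term does not contribute). Here b(s) = exp(7*s/5)/2, so
  b(s)^2 = exp(14*s/5)/4.
Integrating from 0 to t:
  <X>_t = int_0^t (exp(14*s/5)/4) ds = 5*exp(14*t/5)/56 - 5/56.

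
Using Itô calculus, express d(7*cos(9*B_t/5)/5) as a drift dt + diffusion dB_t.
d(7*cos(9*B_t/5)/5) = (-567*cos(9*B_t/5)/250) dt + (-63*sin(9*B_t/5)/25) dB_t

Itô's formula for f(B_t) gives d f(B_t) = f'(B_t) dB_t + (1/2) f''(B_t) dt. Compute derivatives of f(x) = 7*cos(9*x/5)/5:
  f'(x)  = -63*sin(9*x/5)/25
  f''(x) = -567*cos(9*x/5)/125
Substitute x = B_t and multiply the f'' term by 1/2:
  drift     = (1/2) * (-567*cos(9*x/5)/125) evaluated at B_t = -567*cos(9*B_t/5)/250
  diffusion = (-63*sin(9*x/5)/25) evaluated at B_t = -63*sin(9*B_t/5)/25
Therefore d(7*cos(9*B_t/5)/5) = (-567*cos(9*B_t/5)/250) dt + (-63*sin(9*B_t/5)/25) dB_t.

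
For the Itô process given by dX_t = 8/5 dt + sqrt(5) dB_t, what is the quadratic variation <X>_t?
<X>_t = 5*t

For an Itô process dX_t = a(t) dt + b(t) dB_t, the quadratic variation is <X>_t = int_0^t b(s)^2 ds (the drift term does not contribute). Here b(s) = sqrt(5), so
  b(s)^2 = 5.
Integrating from 0 to t:
  <X>_t = int_0^t (5) ds = 5*t.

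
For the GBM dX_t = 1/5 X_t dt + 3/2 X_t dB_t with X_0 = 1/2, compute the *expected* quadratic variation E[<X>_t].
E[<X>_t] = 45*exp(53*t/20)/212 - 45/212

<X>_t = int_0^t ((3/2) * X_s)^2 ds. Taking expectation inside the integral: E[<X>_t] = (3/2)^2 * int_0^t E[X_s^2] ds. For GBM, E[X_s^2] = x_0^2 * exp((2 mu + sigma^2) s). Integrating:
  E[<X>_t] = (3/2)^2 * (1/2)^2 * (exp((2*(1/5) + (3/2)^2) t) - 1) / (2*(1/5) + (3/2)^2)
           = (3/2)^2 * (1/2)^2 * (exp((53/20) t) - 1) / (53/20) = 45*exp(53*t/20)/212 - 45/212.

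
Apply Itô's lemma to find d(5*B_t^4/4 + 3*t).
d(5*B_t^4/4 + 3*t) = (15*B_t^2/2 + 3) dt + (5*B_t^3) dB_t

Itô's formula for f(t, x): d f(t, B_t) = (f_t + (1/2) f_xx) dt + f_x dB_t. Compute partials of f(t, x) = 3*t + 5*x^4/4:
  f_t(t,x)  = 3
  f_x(t,x)  = 5*x^3
  f_xx(t,x) = 15*x^2
Assemble drift = f_t + (1/2) f_xx = 15*x^2/2 + 3 and diffusion = f_x = 5*x^3. Substituting x = B_t:
  d(5*B_t^4/4 + 3*t) = (15*B_t^2/2 + 3) dt + (5*B_t^3) dB_t.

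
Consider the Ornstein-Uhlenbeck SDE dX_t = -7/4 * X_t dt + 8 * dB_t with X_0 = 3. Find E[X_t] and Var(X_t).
E[X_t] = 3*exp(-7*t/4); Var(X_t) = 128/7 - 128*exp(-7*t/2)/7

The OU SDE dX = -theta X dt + sigma dB admits the integrating factor exp(theta t): d(exp(theta t) X_t) = sigma exp(theta t) dB_t. Integrating from 0 to t:
  X_t = x_0 * exp(-theta t) + sigma * int_0^t exp(-theta (t-s)) dB_s.
The Itô integral has mean 0 and (by the Itô isometry) variance sigma^2 * int_0^t exp(-2 theta (t - s)) ds = sigma^2 * (1 - exp(-2 theta t)) / (2 theta).
With theta = 7/4, sigma = 8, x_0 = 3:
  E[X_t] = 3 * exp(-7/4 t) = 3*exp(-7*t/4)
  Var(X_t) = (8)^2 * (1 - exp(-2*7/4 t)) / (2 * 7/4) = 128/7 - 128*exp(-7*t/2)/7.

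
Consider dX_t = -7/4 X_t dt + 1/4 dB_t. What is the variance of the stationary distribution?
lim Var(X_t) = 1/56

The OU SDE dX = -theta X dt + sigma dB admits the integrating factor exp(theta t): d(exp(theta t) X_t) = sigma exp(theta t) dB_t. Integrating from 0 to t gives X_t = x_0 * exp(-theta t) + sigma * int_0^t exp(-theta (t-s)) dB_s for any initial x_0. The Itô integral has variance (by the Itô isometry) sigma^2 * int_0^t exp(-2 theta (t - s)) ds = sigma^2 * (1 - exp(-2 theta t)) / (2 theta), independent of x_0.
With theta = 7/4, sigma = 1/4:
  Var(X_t) = (1/4)^2 * (1 - exp(-2*7/4 t)) / (2 * 7/4) = 1/56 - exp(-7*t/2)/56.
As t -> infinity, exp(-2*7/4 t) -> 0, so the stationary variance is sigma^2 / (2 theta) = 1/56.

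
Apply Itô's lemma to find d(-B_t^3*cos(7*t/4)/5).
d(-B_t^3*cos(7*t/4)/5) = (B_t*(7*B_t^2*sin(7*t/4) - 12*cos(7*t/4))/20) dt + (-3*B_t^2*cos(7*t/4)/5) dB_t

Itô's formula for f(t, x): d f(t, B_t) = (f_t + (1/2) f_xx) dt + f_x dB_t. Compute partials of f(t, x) = -x^3*cos(7*t/4)/5:
  f_t(t,x)  = 7*x^3*sin(7*t/4)/20
  f_x(t,x)  = -3*x^2*cos(7*t/4)/5
  f_xx(t,x) = -6*x*cos(7*t/4)/5
Assemble drift = f_t + (1/2) f_xx = x*(7*x^2*sin(7*t/4) - 12*cos(7*t/4))/20 and diffusion = f_x = -3*x^2*cos(7*t/4)/5. Substituting x = B_t:
  d(-B_t^3*cos(7*t/4)/5) = (B_t*(7*B_t^2*sin(7*t/4) - 12*cos(7*t/4))/20) dt + (-3*B_t^2*cos(7*t/4)/5) dB_t.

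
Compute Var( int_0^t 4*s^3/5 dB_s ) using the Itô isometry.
Var = 16*t^7/175

The Itô integral of a deterministic integrand f(s) has mean 0 because each increment f(s) * (B_{s+ds} - B_s) has mean 0. By the Itô isometry:
  Var( int_0^t f(s) dB_s ) = E[ (int_0^t f(s) dB_s)^2 ] = int_0^t f(s)^2 ds.
Here f(s) = 4*s^3/5, so f(s)^2 = 16*s^6/25. Integrate:
  int_0^t (16*s^6/25) ds = 16*t^7/175.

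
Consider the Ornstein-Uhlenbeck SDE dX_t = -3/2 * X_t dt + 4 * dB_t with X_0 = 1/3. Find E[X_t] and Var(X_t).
E[X_t] = exp(-3*t/2)/3; Var(X_t) = 16/3 - 16*exp(-3*t)/3

The OU SDE dX = -theta X dt + sigma dB admits the integrating factor exp(theta t): d(exp(theta t) X_t) = sigma exp(theta t) dB_t. Integrating from 0 to t:
  X_t = x_0 * exp(-theta t) + sigma * int_0^t exp(-theta (t-s)) dB_s.
The Itô integral has mean 0 and (by the Itô isometry) variance sigma^2 * int_0^t exp(-2 theta (t - s)) ds = sigma^2 * (1 - exp(-2 theta t)) / (2 theta).
With theta = 3/2, sigma = 4, x_0 = 1/3:
  E[X_t] = 1/3 * exp(-3/2 t) = exp(-3*t/2)/3
  Var(X_t) = (4)^2 * (1 - exp(-2*3/2 t)) / (2 * 3/2) = 16/3 - 16*exp(-3*t)/3.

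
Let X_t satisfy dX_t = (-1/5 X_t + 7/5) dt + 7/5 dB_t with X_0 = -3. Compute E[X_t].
E[X_t] = 7 - 10*exp(-t/5)

Taking expectations and using E[dB_t] = 0, the mean m(t) = E[X_t] satisfies the ODE m'(t) = a m(t) + b with m(0) = x_0. With a = -1/5, b = 7/5, x_0 = -3, the solution is
  m(t) = x_0 * exp(a t) + (b/a) * (exp(a t) - 1)
       = (-3) * exp((-1/5) t) + ((7/5)/(-1/5)) * (exp((-1/5) t) - 1)
       = 7 - 10*exp(-t/5).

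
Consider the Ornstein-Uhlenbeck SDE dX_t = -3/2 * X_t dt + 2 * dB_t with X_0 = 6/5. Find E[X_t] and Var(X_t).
E[X_t] = 6*exp(-3*t/2)/5; Var(X_t) = 4/3 - 4*exp(-3*t)/3

The OU SDE dX = -theta X dt + sigma dB admits the integrating factor exp(theta t): d(exp(theta t) X_t) = sigma exp(theta t) dB_t. Integrating from 0 to t:
  X_t = x_0 * exp(-theta t) + sigma * int_0^t exp(-theta (t-s)) dB_s.
The Itô integral has mean 0 and (by the Itô isometry) variance sigma^2 * int_0^t exp(-2 theta (t - s)) ds = sigma^2 * (1 - exp(-2 theta t)) / (2 theta).
With theta = 3/2, sigma = 2, x_0 = 6/5:
  E[X_t] = 6/5 * exp(-3/2 t) = 6*exp(-3*t/2)/5
  Var(X_t) = (2)^2 * (1 - exp(-2*3/2 t)) / (2 * 3/2) = 4/3 - 4*exp(-3*t)/3.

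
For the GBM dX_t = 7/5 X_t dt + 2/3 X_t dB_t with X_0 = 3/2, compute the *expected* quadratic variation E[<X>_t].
E[<X>_t] = 45*exp(146*t/45)/146 - 45/146

<X>_t = int_0^t ((2/3) * X_s)^2 ds. Taking expectation inside the integral: E[<X>_t] = (2/3)^2 * int_0^t E[X_s^2] ds. For GBM, E[X_s^2] = x_0^2 * exp((2 mu + sigma^2) s). Integrating:
  E[<X>_t] = (2/3)^2 * (3/2)^2 * (exp((2*(7/5) + (2/3)^2) t) - 1) / (2*(7/5) + (2/3)^2)
           = (2/3)^2 * (3/2)^2 * (exp((146/45) t) - 1) / (146/45) = 45*exp(146*t/45)/146 - 45/146.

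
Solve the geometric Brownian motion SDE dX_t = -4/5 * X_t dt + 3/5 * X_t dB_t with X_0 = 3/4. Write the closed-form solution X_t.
X_t = 3/4 * exp((-49/50) * t + (3/5) * B_t)

For GBM dX = mu X dt + sigma X dB with X_0 = x_0, apply Itô to Y = log X: dY = (mu - sigma^2/2) dt + sigma dB, so Y_t = log(x_0) + (mu - sigma^2/2) t + sigma B_t and hence X_t = x_0 * exp((mu - sigma^2/2) t + sigma B_t).
With mu = -4/5, sigma = 3/5, x_0 = 3/4, this gives:
  X_t = 3/4 * exp((-49/50) * t + (3/5) * B_t).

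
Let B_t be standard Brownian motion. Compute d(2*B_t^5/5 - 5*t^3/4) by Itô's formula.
d(2*B_t^5/5 - 5*t^3/4) = (4*B_t^3 - 15*t^2/4) dt + (2*B_t^4) dB_t

Itô's formula for f(t, x): d f(t, B_t) = (f_t + (1/2) f_xx) dt + f_x dB_t. Compute partials of f(t, x) = -5*t^3/4 + 2*x^5/5:
  f_t(t,x)  = -15*t^2/4
  f_x(t,x)  = 2*x^4
  f_xx(t,x) = 8*x^3
Assemble drift = f_t + (1/2) f_xx = -15*t^2/4 + 4*x^3 and diffusion = f_x = 2*x^4. Substituting x = B_t:
  d(2*B_t^5/5 - 5*t^3/4) = (4*B_t^3 - 15*t^2/4) dt + (2*B_t^4) dB_t.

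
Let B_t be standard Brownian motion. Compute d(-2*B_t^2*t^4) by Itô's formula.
d(-2*B_t^2*t^4) = (2*t^3*(-4*B_t^2 - t)) dt + (-4*B_t*t^4) dB_t

Itô's formula for f(t, x): d f(t, B_t) = (f_t + (1/2) f_xx) dt + f_x dB_t. Compute partials of f(t, x) = -2*t^4*x^2:
  f_t(t,x)  = -8*t^3*x^2
  f_x(t,x)  = -4*t^4*x
  f_xx(t,x) = -4*t^4
Assemble drift = f_t + (1/2) f_xx = 2*t^3*(-t - 4*x^2) and diffusion = f_x = -4*t^4*x. Substituting x = B_t:
  d(-2*B_t^2*t^4) = (2*t^3*(-4*B_t^2 - t)) dt + (-4*B_t*t^4) dB_t.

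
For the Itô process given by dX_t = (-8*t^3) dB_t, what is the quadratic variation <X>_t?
<X>_t = 64*t^7/7

For an Itô process dX_t = a(t) dt + b(t) dB_t, the quadratic variation is <X>_t = int_0^t b(s)^2 ds (the drift term does not contribute). Here b(s) = -8*s^3, so
  b(s)^2 = 64*s^6.
Integrating from 0 to t:
  <X>_t = int_0^t (64*s^6) ds = 64*t^7/7.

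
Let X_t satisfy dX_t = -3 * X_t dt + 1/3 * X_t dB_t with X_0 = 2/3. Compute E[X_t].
E[X_t] = 2*exp(-3*t)/3

For GBM dX = mu X dt + sigma X dB with X_0 = x_0, apply Itô to Y = log X: dY = (mu - sigma^2/2) dt + sigma dB, so Y_t = log(x_0) + (mu - sigma^2/2) t + sigma B_t and hence X_t = x_0 * exp((mu - sigma^2/2) t + sigma B_t).
With mu = -3, sigma = 1/3, x_0 = 2/3, this gives:
  X_t = 2/3 * exp((-55/18) * t + (1/3) * B_t).
Since sigma*B_t ~ Normal(0, sigma^2 t), E[exp(sigma*B_t)] = exp(sigma^2 t / 2); so E[X_t] = x_0 * exp((mu - sigma^2/2) t) * exp(sigma^2 t / 2) = x_0 * exp(mu t) = 2*exp(-3*t)/3.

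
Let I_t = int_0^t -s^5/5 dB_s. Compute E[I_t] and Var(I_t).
E[I_t] = 0; Var(I_t) = t^11/275

The Itô integral of a deterministic integrand f(s) has mean 0 because each increment f(s) * (B_{s+ds} - B_s) has mean 0. By the Itô isometry:
  Var( int_0^t f(s) dB_s ) = E[ (int_0^t f(s) dB_s)^2 ] = int_0^t f(s)^2 ds.
Here f(s) = -s^5/5, so f(s)^2 = s^10/25. Integrate:
  int_0^t (s^10/25) ds = t^11/275.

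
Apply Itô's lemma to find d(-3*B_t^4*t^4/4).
d(-3*B_t^4*t^4/4) = (B_t^2*t^3*(-3*B_t^2 - 9*t/2)) dt + (-3*B_t^3*t^4) dB_t

Itô's formula for f(t, x): d f(t, B_t) = (f_t + (1/2) f_xx) dt + f_x dB_t. Compute partials of f(t, x) = -3*t^4*x^4/4:
  f_t(t,x)  = -3*t^3*x^4
  f_x(t,x)  = -3*t^4*x^3
  f_xx(t,x) = -9*t^4*x^2
Assemble drift = f_t + (1/2) f_xx = t^3*x^2*(-9*t/2 - 3*x^2) and diffusion = f_x = -3*t^4*x^3. Substituting x = B_t:
  d(-3*B_t^4*t^4/4) = (B_t^2*t^3*(-3*B_t^2 - 9*t/2)) dt + (-3*B_t^3*t^4) dB_t.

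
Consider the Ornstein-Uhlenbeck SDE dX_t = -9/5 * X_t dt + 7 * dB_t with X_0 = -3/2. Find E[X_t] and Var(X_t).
E[X_t] = -3*exp(-9*t/5)/2; Var(X_t) = 245/18 - 245*exp(-18*t/5)/18

The OU SDE dX = -theta X dt + sigma dB admits the integrating factor exp(theta t): d(exp(theta t) X_t) = sigma exp(theta t) dB_t. Integrating from 0 to t:
  X_t = x_0 * exp(-theta t) + sigma * int_0^t exp(-theta (t-s)) dB_s.
The Itô integral has mean 0 and (by the Itô isometry) variance sigma^2 * int_0^t exp(-2 theta (t - s)) ds = sigma^2 * (1 - exp(-2 theta t)) / (2 theta).
With theta = 9/5, sigma = 7, x_0 = -3/2:
  E[X_t] = -3/2 * exp(-9/5 t) = -3*exp(-9*t/5)/2
  Var(X_t) = (7)^2 * (1 - exp(-2*9/5 t)) / (2 * 9/5) = 245/18 - 245*exp(-18*t/5)/18.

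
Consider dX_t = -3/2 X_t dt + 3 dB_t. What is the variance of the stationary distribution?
lim Var(X_t) = 3

The OU SDE dX = -theta X dt + sigma dB admits the integrating factor exp(theta t): d(exp(theta t) X_t) = sigma exp(theta t) dB_t. Integrating from 0 to t gives X_t = x_0 * exp(-theta t) + sigma * int_0^t exp(-theta (t-s)) dB_s for any initial x_0. The Itô integral has variance (by the Itô isometry) sigma^2 * int_0^t exp(-2 theta (t - s)) ds = sigma^2 * (1 - exp(-2 theta t)) / (2 theta), independent of x_0.
With theta = 3/2, sigma = 3:
  Var(X_t) = (3)^2 * (1 - exp(-2*3/2 t)) / (2 * 3/2) = 3 - 3*exp(-3*t).
As t -> infinity, exp(-2*3/2 t) -> 0, so the stationary variance is sigma^2 / (2 theta) = 3.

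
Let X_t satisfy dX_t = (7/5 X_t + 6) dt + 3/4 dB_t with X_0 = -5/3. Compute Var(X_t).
Var(X_t) = 45*exp(14*t/5)/224 - 45/224

The variance V(t) = Var(X_t) satisfies V'(t) = 2 a V(t) + c^2 with V(0) = 0 (drift coefficient is linear in X, diffusion is constant). With a = 7/5, c = 3/4, the solution is
  V(t) = (c^2 / (2 a)) * (exp(2 a t) - 1)
       = ((3/4)^2 / (2*(7/5))) * (exp((14/5) t) - 1)
       = 45*exp(14*t/5)/224 - 45/224.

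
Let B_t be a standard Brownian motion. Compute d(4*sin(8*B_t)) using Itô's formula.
d(4*sin(8*B_t)) = (-128*sin(8*B_t)) dt + (32*cos(8*B_t)) dB_t

Itô's formula for f(B_t) gives d f(B_t) = f'(B_t) dB_t + (1/2) f''(B_t) dt. Compute derivatives of f(x) = 4*sin(8*x):
  f'(x)  = 32*cos(8*x)
  f''(x) = -256*sin(8*x)
Substitute x = B_t and multiply the f'' term by 1/2:
  drift     = (1/2) * (-256*sin(8*x)) evaluated at B_t = -128*sin(8*B_t)
  diffusion = (32*cos(8*x)) evaluated at B_t = 32*cos(8*B_t)
Therefore d(4*sin(8*B_t)) = (-128*sin(8*B_t)) dt + (32*cos(8*B_t)) dB_t.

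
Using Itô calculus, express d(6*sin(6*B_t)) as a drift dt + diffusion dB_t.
d(6*sin(6*B_t)) = (-108*sin(6*B_t)) dt + (36*cos(6*B_t)) dB_t

Itô's formula for f(B_t) gives d f(B_t) = f'(B_t) dB_t + (1/2) f''(B_t) dt. Compute derivatives of f(x) = 6*sin(6*x):
  f'(x)  = 36*cos(6*x)
  f''(x) = -216*sin(6*x)
Substitute x = B_t and multiply the f'' term by 1/2:
  drift     = (1/2) * (-216*sin(6*x)) evaluated at B_t = -108*sin(6*B_t)
  diffusion = (36*cos(6*x)) evaluated at B_t = 36*cos(6*B_t)
Therefore d(6*sin(6*B_t)) = (-108*sin(6*B_t)) dt + (36*cos(6*B_t)) dB_t.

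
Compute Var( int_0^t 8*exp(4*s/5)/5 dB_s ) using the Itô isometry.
Var = 8*exp(8*t/5)/5 - 8/5

The Itô integral of a deterministic integrand f(s) has mean 0 because each increment f(s) * (B_{s+ds} - B_s) has mean 0. By the Itô isometry:
  Var( int_0^t f(s) dB_s ) = E[ (int_0^t f(s) dB_s)^2 ] = int_0^t f(s)^2 ds.
Here f(s) = 8*exp(4*s/5)/5, so f(s)^2 = 64*exp(8*s/5)/25. Integrate:
  int_0^t (64*exp(8*s/5)/25) ds = 8*exp(8*t/5)/5 - 8/5.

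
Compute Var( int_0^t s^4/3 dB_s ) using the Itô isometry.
Var = t^9/81

The Itô integral of a deterministic integrand f(s) has mean 0 because each increment f(s) * (B_{s+ds} - B_s) has mean 0. By the Itô isometry:
  Var( int_0^t f(s) dB_s ) = E[ (int_0^t f(s) dB_s)^2 ] = int_0^t f(s)^2 ds.
Here f(s) = s^4/3, so f(s)^2 = s^8/9. Integrate:
  int_0^t (s^8/9) ds = t^9/81.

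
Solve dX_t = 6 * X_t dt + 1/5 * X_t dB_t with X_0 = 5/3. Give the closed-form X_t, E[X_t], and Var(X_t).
X_t = 5/3 * exp((299/50) t + (1/5) B_t); E[X_t] = 5*exp(6*t)/3; Var(X_t) = 25*(exp(t/25) - 1)*exp(12*t)/9

For GBM dX = mu X dt + sigma X dB with X_0 = x_0, apply Itô to Y = log X: dY = (mu - sigma^2/2) dt + sigma dB, so Y_t = log(x_0) + (mu - sigma^2/2) t + sigma B_t and hence X_t = x_0 * exp((mu - sigma^2/2) t + sigma B_t).
With mu = 6, sigma = 1/5, x_0 = 5/3, this gives:
  X_t = 5/3 * exp((299/50) * t + (1/5) * B_t).
Since sigma*B_t ~ Normal(0, sigma^2 t), E[exp(sigma*B_t)] = exp(sigma^2 t / 2); so E[X_t] = x_0 * exp((mu - sigma^2/2) t) * exp(sigma^2 t / 2) = x_0 * exp(mu t) = 5*exp(6*t)/3.
Var(X_t) = E[X_t^2] - (E[X_t])^2 = x_0^2 * exp(2 mu t) * (exp(sigma^2 t) - 1) = 25*(exp(t/25) - 1)*exp(12*t)/9.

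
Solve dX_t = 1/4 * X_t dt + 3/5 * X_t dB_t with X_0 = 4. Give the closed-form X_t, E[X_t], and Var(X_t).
X_t = 4 * exp((7/100) t + (3/5) B_t); E[X_t] = 4*exp(t/4); Var(X_t) = 16*(exp(9*t/25) - 1)*exp(t/2)

For GBM dX = mu X dt + sigma X dB with X_0 = x_0, apply Itô to Y = log X: dY = (mu - sigma^2/2) dt + sigma dB, so Y_t = log(x_0) + (mu - sigma^2/2) t + sigma B_t and hence X_t = x_0 * exp((mu - sigma^2/2) t + sigma B_t).
With mu = 1/4, sigma = 3/5, x_0 = 4, this gives:
  X_t = 4 * exp((7/100) * t + (3/5) * B_t).
Since sigma*B_t ~ Normal(0, sigma^2 t), E[exp(sigma*B_t)] = exp(sigma^2 t / 2); so E[X_t] = x_0 * exp((mu - sigma^2/2) t) * exp(sigma^2 t / 2) = x_0 * exp(mu t) = 4*exp(t/4).
Var(X_t) = E[X_t^2] - (E[X_t])^2 = x_0^2 * exp(2 mu t) * (exp(sigma^2 t) - 1) = 16*(exp(9*t/25) - 1)*exp(t/2).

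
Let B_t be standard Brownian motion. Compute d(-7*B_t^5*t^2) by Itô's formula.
d(-7*B_t^5*t^2) = (14*B_t^3*t*(-B_t^2 - 5*t)) dt + (-35*B_t^4*t^2) dB_t

Itô's formula for f(t, x): d f(t, B_t) = (f_t + (1/2) f_xx) dt + f_x dB_t. Compute partials of f(t, x) = -7*t^2*x^5:
  f_t(t,x)  = -14*t*x^5
  f_x(t,x)  = -35*t^2*x^4
  f_xx(t,x) = -140*t^2*x^3
Assemble drift = f_t + (1/2) f_xx = 14*t*x^3*(-5*t - x^2) and diffusion = f_x = -35*t^2*x^4. Substituting x = B_t:
  d(-7*B_t^5*t^2) = (14*B_t^3*t*(-B_t^2 - 5*t)) dt + (-35*B_t^4*t^2) dB_t.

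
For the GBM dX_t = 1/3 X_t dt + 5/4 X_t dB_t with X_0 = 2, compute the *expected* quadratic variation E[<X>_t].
E[<X>_t] = 300*exp(107*t/48)/107 - 300/107

<X>_t = int_0^t ((5/4) * X_s)^2 ds. Taking expectation inside the integral: E[<X>_t] = (5/4)^2 * int_0^t E[X_s^2] ds. For GBM, E[X_s^2] = x_0^2 * exp((2 mu + sigma^2) s). Integrating:
  E[<X>_t] = (5/4)^2 * 2^2 * (exp((2*(1/3) + (5/4)^2) t) - 1) / (2*(1/3) + (5/4)^2)
           = (5/4)^2 * 2^2 * (exp((107/48) t) - 1) / (107/48) = 300*exp(107*t/48)/107 - 300/107.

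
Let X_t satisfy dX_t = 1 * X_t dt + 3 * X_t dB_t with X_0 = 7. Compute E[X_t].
E[X_t] = 7*exp(t)

For GBM dX = mu X dt + sigma X dB with X_0 = x_0, apply Itô to Y = log X: dY = (mu - sigma^2/2) dt + sigma dB, so Y_t = log(x_0) + (mu - sigma^2/2) t + sigma B_t and hence X_t = x_0 * exp((mu - sigma^2/2) t + sigma B_t).
With mu = 1, sigma = 3, x_0 = 7, this gives:
  X_t = 7 * exp((-7/2) * t + (3) * B_t).
Since sigma*B_t ~ Normal(0, sigma^2 t), E[exp(sigma*B_t)] = exp(sigma^2 t / 2); so E[X_t] = x_0 * exp((mu - sigma^2/2) t) * exp(sigma^2 t / 2) = x_0 * exp(mu t) = 7*exp(t).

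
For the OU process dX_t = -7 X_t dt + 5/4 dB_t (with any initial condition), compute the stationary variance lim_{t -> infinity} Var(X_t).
lim Var(X_t) = 25/224

The OU SDE dX = -theta X dt + sigma dB admits the integrating factor exp(theta t): d(exp(theta t) X_t) = sigma exp(theta t) dB_t. Integrating from 0 to t gives X_t = x_0 * exp(-theta t) + sigma * int_0^t exp(-theta (t-s)) dB_s for any initial x_0. The Itô integral has variance (by the Itô isometry) sigma^2 * int_0^t exp(-2 theta (t - s)) ds = sigma^2 * (1 - exp(-2 theta t)) / (2 theta), independent of x_0.
With theta = 7, sigma = 5/4:
  Var(X_t) = (5/4)^2 * (1 - exp(-2*7 t)) / (2 * 7) = 25/224 - 25*exp(-14*t)/224.
As t -> infinity, exp(-2*7 t) -> 0, so the stationary variance is sigma^2 / (2 theta) = 25/224.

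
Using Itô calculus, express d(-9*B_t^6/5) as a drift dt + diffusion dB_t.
d(-9*B_t^6/5) = (-27*B_t^4) dt + (-54*B_t^5/5) dB_t

Itô's formula for f(B_t) gives d f(B_t) = f'(B_t) dB_t + (1/2) f''(B_t) dt. Compute derivatives of f(x) = -9*x^6/5:
  f'(x)  = -54*x^5/5
  f''(x) = -54*x^4
Substitute x = B_t and multiply the f'' term by 1/2:
  drift     = (1/2) * (-54*x^4) evaluated at B_t = -27*B_t^4
  diffusion = (-54*x^5/5) evaluated at B_t = -54*B_t^5/5
Therefore d(-9*B_t^6/5) = (-27*B_t^4) dt + (-54*B_t^5/5) dB_t.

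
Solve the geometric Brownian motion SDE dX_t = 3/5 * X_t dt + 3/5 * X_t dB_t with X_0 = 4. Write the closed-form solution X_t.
X_t = 4 * exp((21/50) * t + (3/5) * B_t)

For GBM dX = mu X dt + sigma X dB with X_0 = x_0, apply Itô to Y = log X: dY = (mu - sigma^2/2) dt + sigma dB, so Y_t = log(x_0) + (mu - sigma^2/2) t + sigma B_t and hence X_t = x_0 * exp((mu - sigma^2/2) t + sigma B_t).
With mu = 3/5, sigma = 3/5, x_0 = 4, this gives:
  X_t = 4 * exp((21/50) * t + (3/5) * B_t).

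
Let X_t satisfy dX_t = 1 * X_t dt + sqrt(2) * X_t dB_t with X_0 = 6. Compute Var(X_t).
Var(X_t) = 36*(exp(2*t) - 1)*exp(2*t)

For GBM dX = mu X dt + sigma X dB with X_0 = x_0, apply Itô to Y = log X: dY = (mu - sigma^2/2) dt + sigma dB, so Y_t = log(x_0) + (mu - sigma^2/2) t + sigma B_t and hence X_t = x_0 * exp((mu - sigma^2/2) t + sigma B_t).
With mu = 1, sigma = sqrt(2), x_0 = 6, this gives:
  X_t = 6 * exp((0) * t + (sqrt(2)) * B_t).
Since sigma*B_t ~ Normal(0, sigma^2 t), E[exp(sigma*B_t)] = exp(sigma^2 t / 2); so E[X_t] = x_0 * exp((mu - sigma^2/2) t) * exp(sigma^2 t / 2) = x_0 * exp(mu t) = 6*exp(t).
Var(X_t) = E[X_t^2] - (E[X_t])^2 = x_0^2 * exp(2 mu t) * (exp(sigma^2 t) - 1) = 36*(exp(2*t) - 1)*exp(2*t).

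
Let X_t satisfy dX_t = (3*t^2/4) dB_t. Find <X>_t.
<X>_t = 9*t^5/80

For an Itô process dX_t = a(t) dt + b(t) dB_t, the quadratic variation is <X>_t = int_0^t b(s)^2 ds (the drift term does not contribute). Here b(s) = 3*s^2/4, so
  b(s)^2 = 9*s^4/16.
Integrating from 0 to t:
  <X>_t = int_0^t (9*s^4/16) ds = 9*t^5/80.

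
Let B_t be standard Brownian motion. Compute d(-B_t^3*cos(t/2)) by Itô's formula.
d(-B_t^3*cos(t/2)) = (B_t*(B_t^2*sin(t/2) - 6*cos(t/2))/2) dt + (-3*B_t^2*cos(t/2)) dB_t

Itô's formula for f(t, x): d f(t, B_t) = (f_t + (1/2) f_xx) dt + f_x dB_t. Compute partials of f(t, x) = -x^3*cos(t/2):
  f_t(t,x)  = x^3*sin(t/2)/2
  f_x(t,x)  = -3*x^2*cos(t/2)
  f_xx(t,x) = -6*x*cos(t/2)
Assemble drift = f_t + (1/2) f_xx = x*(x^2*sin(t/2) - 6*cos(t/2))/2 and diffusion = f_x = -3*x^2*cos(t/2). Substituting x = B_t:
  d(-B_t^3*cos(t/2)) = (B_t*(B_t^2*sin(t/2) - 6*cos(t/2))/2) dt + (-3*B_t^2*cos(t/2)) dB_t.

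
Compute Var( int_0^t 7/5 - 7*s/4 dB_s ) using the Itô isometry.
Var = 49*t*(25*t^2 - 60*t + 48)/1200

The Itô integral of a deterministic integrand f(s) has mean 0 because each increment f(s) * (B_{s+ds} - B_s) has mean 0. By the Itô isometry:
  Var( int_0^t f(s) dB_s ) = E[ (int_0^t f(s) dB_s)^2 ] = int_0^t f(s)^2 ds.
Here f(s) = 7/5 - 7*s/4, so f(s)^2 = 49*(5*s - 4)^2/400. Integrate:
  int_0^t (49*(5*s - 4)^2/400) ds = 49*t*(25*t^2 - 60*t + 48)/1200.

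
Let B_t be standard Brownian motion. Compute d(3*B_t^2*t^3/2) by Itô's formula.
d(3*B_t^2*t^3/2) = (3*t^2*(3*B_t^2 + t)/2) dt + (3*B_t*t^3) dB_t

Itô's formula for f(t, x): d f(t, B_t) = (f_t + (1/2) f_xx) dt + f_x dB_t. Compute partials of f(t, x) = 3*t^3*x^2/2:
  f_t(t,x)  = 9*t^2*x^2/2
  f_x(t,x)  = 3*t^3*x
  f_xx(t,x) = 3*t^3
Assemble drift = f_t + (1/2) f_xx = 3*t^2*(t + 3*x^2)/2 and diffusion = f_x = 3*t^3*x. Substituting x = B_t:
  d(3*B_t^2*t^3/2) = (3*t^2*(3*B_t^2 + t)/2) dt + (3*B_t*t^3) dB_t.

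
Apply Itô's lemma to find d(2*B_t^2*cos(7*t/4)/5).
d(2*B_t^2*cos(7*t/4)/5) = (-7*B_t^2*sin(7*t/4)/10 + 2*cos(7*t/4)/5) dt + (4*B_t*cos(7*t/4)/5) dB_t

Itô's formula for f(t, x): d f(t, B_t) = (f_t + (1/2) f_xx) dt + f_x dB_t. Compute partials of f(t, x) = 2*x^2*cos(7*t/4)/5:
  f_t(t,x)  = -7*x^2*sin(7*t/4)/10
  f_x(t,x)  = 4*x*cos(7*t/4)/5
  f_xx(t,x) = 4*cos(7*t/4)/5
Assemble drift = f_t + (1/2) f_xx = -7*x^2*sin(7*t/4)/10 + 2*cos(7*t/4)/5 and diffusion = f_x = 4*x*cos(7*t/4)/5. Substituting x = B_t:
  d(2*B_t^2*cos(7*t/4)/5) = (-7*B_t^2*sin(7*t/4)/10 + 2*cos(7*t/4)/5) dt + (4*B_t*cos(7*t/4)/5) dB_t.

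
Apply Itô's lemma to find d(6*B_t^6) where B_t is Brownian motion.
d(6*B_t^6) = (90*B_t^4) dt + (36*B_t^5) dB_t

Itô's formula for f(B_t) gives d f(B_t) = f'(B_t) dB_t + (1/2) f''(B_t) dt. Compute derivatives of f(x) = 6*x^6:
  f'(x)  = 36*x^5
  f''(x) = 180*x^4
Substitute x = B_t and multiply the f'' term by 1/2:
  drift     = (1/2) * (180*x^4) evaluated at B_t = 90*B_t^4
  diffusion = (36*x^5) evaluated at B_t = 36*B_t^5
Therefore d(6*B_t^6) = (90*B_t^4) dt + (36*B_t^5) dB_t.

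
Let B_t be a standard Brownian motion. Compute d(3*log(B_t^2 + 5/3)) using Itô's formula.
d(3*log(B_t^2 + 5/3)) = (9*(5 - 3*B_t^2)/(3*B_t^2 + 5)^2) dt + (18*B_t/(3*B_t^2 + 5)) dB_t

Itô's formula for f(B_t) gives d f(B_t) = f'(B_t) dB_t + (1/2) f''(B_t) dt. Compute derivatives of f(x) = 3*log(x^2 + 5/3):
  f'(x)  = 18*x/(3*x^2 + 5)
  f''(x) = 18*(5 - 3*x^2)/(3*x^2 + 5)^2
Substitute x = B_t and multiply the f'' term by 1/2:
  drift     = (1/2) * (18*(5 - 3*x^2)/(3*x^2 + 5)^2) evaluated at B_t = 9*(5 - 3*B_t^2)/(3*B_t^2 + 5)^2
  diffusion = (18*x/(3*x^2 + 5)) evaluated at B_t = 18*B_t/(3*B_t^2 + 5)
Therefore d(3*log(B_t^2 + 5/3)) = (9*(5 - 3*B_t^2)/(3*B_t^2 + 5)^2) dt + (18*B_t/(3*B_t^2 + 5)) dB_t.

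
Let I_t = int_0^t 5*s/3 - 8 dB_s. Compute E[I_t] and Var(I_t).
E[I_t] = 0; Var(I_t) = t*(25*t^2 - 360*t + 1728)/27

The Itô integral of a deterministic integrand f(s) has mean 0 because each increment f(s) * (B_{s+ds} - B_s) has mean 0. By the Itô isometry:
  Var( int_0^t f(s) dB_s ) = E[ (int_0^t f(s) dB_s)^2 ] = int_0^t f(s)^2 ds.
Here f(s) = 5*s/3 - 8, so f(s)^2 = (5*s - 24)^2/9. Integrate:
  int_0^t ((5*s - 24)^2/9) ds = t*(25*t^2 - 360*t + 1728)/27.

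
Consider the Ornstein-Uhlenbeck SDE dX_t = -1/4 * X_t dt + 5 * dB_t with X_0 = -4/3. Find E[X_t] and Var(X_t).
E[X_t] = -4*exp(-t/4)/3; Var(X_t) = 50 - 50*exp(-t/2)

The OU SDE dX = -theta X dt + sigma dB admits the integrating factor exp(theta t): d(exp(theta t) X_t) = sigma exp(theta t) dB_t. Integrating from 0 to t:
  X_t = x_0 * exp(-theta t) + sigma * int_0^t exp(-theta (t-s)) dB_s.
The Itô integral has mean 0 and (by the Itô isometry) variance sigma^2 * int_0^t exp(-2 theta (t - s)) ds = sigma^2 * (1 - exp(-2 theta t)) / (2 theta).
With theta = 1/4, sigma = 5, x_0 = -4/3:
  E[X_t] = -4/3 * exp(-1/4 t) = -4*exp(-t/4)/3
  Var(X_t) = (5)^2 * (1 - exp(-2*1/4 t)) / (2 * 1/4) = 50 - 50*exp(-t/2).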